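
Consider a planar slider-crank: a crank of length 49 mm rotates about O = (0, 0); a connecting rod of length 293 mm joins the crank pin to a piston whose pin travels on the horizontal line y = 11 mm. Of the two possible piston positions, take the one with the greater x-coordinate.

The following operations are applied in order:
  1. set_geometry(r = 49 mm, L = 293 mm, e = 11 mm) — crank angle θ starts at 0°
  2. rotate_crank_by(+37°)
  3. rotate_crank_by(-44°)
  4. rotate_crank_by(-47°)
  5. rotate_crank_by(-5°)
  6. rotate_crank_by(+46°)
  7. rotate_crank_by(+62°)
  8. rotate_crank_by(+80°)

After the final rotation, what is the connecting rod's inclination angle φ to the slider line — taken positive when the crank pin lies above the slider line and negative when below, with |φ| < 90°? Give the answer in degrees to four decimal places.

5.3031

set_geometry: r = 49 mm, L = 293 mm, e = 11 mm; θ ← 0°
rotate_crank_by(+37°): θ ← 0° +37° = 37°
rotate_crank_by(-44°): θ ← 37° -44° = -7°
rotate_crank_by(-47°): θ ← -7° -47° = -54°
rotate_crank_by(-5°): θ ← -54° -5° = -59°
rotate_crank_by(+46°): θ ← -59° +46° = -13°
rotate_crank_by(+62°): θ ← -13° +62° = 49°
rotate_crank_by(+80°): θ ← 49° +80° = 129°
crank pin P = (r cos θ, r sin θ) = (-30.836699, 38.080152)
h = r sin θ − e = 38.080152 − 11 = 27.080152
sin φ = h / L = 27.080152 / 293 = 0.09242373
φ = arcsin(0.09242373) = 5.303058°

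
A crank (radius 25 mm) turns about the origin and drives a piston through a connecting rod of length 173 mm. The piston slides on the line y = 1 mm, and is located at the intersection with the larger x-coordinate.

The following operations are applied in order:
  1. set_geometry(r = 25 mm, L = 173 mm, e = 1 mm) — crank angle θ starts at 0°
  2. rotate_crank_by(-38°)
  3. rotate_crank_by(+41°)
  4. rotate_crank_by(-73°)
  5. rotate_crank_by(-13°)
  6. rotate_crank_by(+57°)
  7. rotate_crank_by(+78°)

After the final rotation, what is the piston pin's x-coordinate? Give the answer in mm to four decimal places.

set_geometry: r = 25 mm, L = 173 mm, e = 1 mm; θ ← 0°
rotate_crank_by(-38°): θ ← 0° -38° = -38°
rotate_crank_by(+41°): θ ← -38° +41° = 3°
rotate_crank_by(-73°): θ ← 3° -73° = -70°
rotate_crank_by(-13°): θ ← -70° -13° = -83°
rotate_crank_by(+57°): θ ← -83° +57° = -26°
rotate_crank_by(+78°): θ ← -26° +78° = 52°
crank pin P = (r cos θ, r sin θ) = (15.391537, 19.700269)
h = r sin θ − e = 19.700269 − 1 = 18.700269
x = r cos θ + √(L² − h²) = 15.391537 + √(29929.0 − 349.7001) = 15.391537 + 171.986337 = 187.377873

187.3779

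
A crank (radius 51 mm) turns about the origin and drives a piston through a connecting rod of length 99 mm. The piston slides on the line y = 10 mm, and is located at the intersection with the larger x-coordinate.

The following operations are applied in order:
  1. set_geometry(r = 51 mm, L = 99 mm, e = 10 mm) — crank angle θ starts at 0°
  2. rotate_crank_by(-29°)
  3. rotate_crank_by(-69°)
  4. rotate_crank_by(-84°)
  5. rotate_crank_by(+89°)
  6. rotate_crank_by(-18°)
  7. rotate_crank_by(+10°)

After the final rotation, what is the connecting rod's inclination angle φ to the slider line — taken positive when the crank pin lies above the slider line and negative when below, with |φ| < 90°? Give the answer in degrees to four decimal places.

set_geometry: r = 51 mm, L = 99 mm, e = 10 mm; θ ← 0°
rotate_crank_by(-29°): θ ← 0° -29° = -29°
rotate_crank_by(-69°): θ ← -29° -69° = -98°
rotate_crank_by(-84°): θ ← -98° -84° = -182°
rotate_crank_by(+89°): θ ← -182° +89° = -93°
rotate_crank_by(-18°): θ ← -93° -18° = -111°
rotate_crank_by(+10°): θ ← -111° +10° = -101°
crank pin P = (r cos θ, r sin θ) = (-9.731259, -50.062986)
h = r sin θ − e = -50.062986 − 10 = -60.062986
sin φ = h / L = -60.062986 / 99 = -0.60669683
φ = arcsin(-0.60669683) = -37.351044°

-37.3510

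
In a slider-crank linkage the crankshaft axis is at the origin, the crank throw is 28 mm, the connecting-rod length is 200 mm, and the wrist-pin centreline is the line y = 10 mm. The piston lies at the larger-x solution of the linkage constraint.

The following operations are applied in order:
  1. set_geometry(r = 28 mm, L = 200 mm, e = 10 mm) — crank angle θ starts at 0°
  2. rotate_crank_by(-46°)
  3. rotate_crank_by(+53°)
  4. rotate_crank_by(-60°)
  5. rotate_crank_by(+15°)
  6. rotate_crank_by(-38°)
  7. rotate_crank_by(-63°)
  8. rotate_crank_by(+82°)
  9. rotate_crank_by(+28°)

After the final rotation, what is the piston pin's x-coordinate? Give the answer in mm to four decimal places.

223.0951

set_geometry: r = 28 mm, L = 200 mm, e = 10 mm; θ ← 0°
rotate_crank_by(-46°): θ ← 0° -46° = -46°
rotate_crank_by(+53°): θ ← -46° +53° = 7°
rotate_crank_by(-60°): θ ← 7° -60° = -53°
rotate_crank_by(+15°): θ ← -53° +15° = -38°
rotate_crank_by(-38°): θ ← -38° -38° = -76°
rotate_crank_by(-63°): θ ← -76° -63° = -139°
rotate_crank_by(+82°): θ ← -139° +82° = -57°
rotate_crank_by(+28°): θ ← -57° +28° = -29°
crank pin P = (r cos θ, r sin θ) = (24.489352, -13.574669)
h = r sin θ − e = -13.574669 − 10 = -23.574669
x = r cos θ + √(L² − h²) = 24.489352 + √(40000.0 − 555.7650) = 24.489352 + 198.605727 = 223.095079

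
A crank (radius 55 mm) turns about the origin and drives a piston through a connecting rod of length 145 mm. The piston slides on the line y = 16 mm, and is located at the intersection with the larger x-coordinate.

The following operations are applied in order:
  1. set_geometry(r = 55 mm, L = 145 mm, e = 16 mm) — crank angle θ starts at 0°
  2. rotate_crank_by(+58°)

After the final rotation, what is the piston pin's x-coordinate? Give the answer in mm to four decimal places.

170.8707

set_geometry: r = 55 mm, L = 145 mm, e = 16 mm; θ ← 0°
rotate_crank_by(+58°): θ ← 0° +58° = 58°
crank pin P = (r cos θ, r sin θ) = (29.145560, 46.642645)
h = r sin θ − e = 46.642645 − 16 = 30.642645
x = r cos θ + √(L² − h²) = 29.145560 + √(21025.0 − 938.9717) = 29.145560 + 141.725186 = 170.870745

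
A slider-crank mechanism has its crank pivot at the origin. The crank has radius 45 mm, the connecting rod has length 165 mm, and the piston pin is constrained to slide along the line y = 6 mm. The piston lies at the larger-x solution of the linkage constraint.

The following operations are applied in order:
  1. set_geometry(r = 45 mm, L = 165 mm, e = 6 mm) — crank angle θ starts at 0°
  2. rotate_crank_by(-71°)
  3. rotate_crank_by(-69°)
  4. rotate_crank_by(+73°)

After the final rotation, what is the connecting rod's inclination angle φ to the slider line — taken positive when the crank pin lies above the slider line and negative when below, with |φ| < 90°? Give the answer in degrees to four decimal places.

set_geometry: r = 45 mm, L = 165 mm, e = 6 mm; θ ← 0°
rotate_crank_by(-71°): θ ← 0° -71° = -71°
rotate_crank_by(-69°): θ ← -71° -69° = -140°
rotate_crank_by(+73°): θ ← -140° +73° = -67°
crank pin P = (r cos θ, r sin θ) = (17.582901, -41.422718)
h = r sin θ − e = -41.422718 − 6 = -47.422718
sin φ = h / L = -47.422718 / 165 = -0.28741041
φ = arcsin(-0.28741041) = -16.702985°

-16.7030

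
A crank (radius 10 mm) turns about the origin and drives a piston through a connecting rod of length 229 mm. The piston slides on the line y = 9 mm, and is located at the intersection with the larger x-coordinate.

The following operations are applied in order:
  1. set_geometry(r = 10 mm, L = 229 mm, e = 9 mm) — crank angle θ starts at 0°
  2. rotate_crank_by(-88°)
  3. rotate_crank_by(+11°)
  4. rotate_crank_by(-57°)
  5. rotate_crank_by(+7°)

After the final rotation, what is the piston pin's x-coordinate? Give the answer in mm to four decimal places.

set_geometry: r = 10 mm, L = 229 mm, e = 9 mm; θ ← 0°
rotate_crank_by(-88°): θ ← 0° -88° = -88°
rotate_crank_by(+11°): θ ← -88° +11° = -77°
rotate_crank_by(-57°): θ ← -77° -57° = -134°
rotate_crank_by(+7°): θ ← -134° +7° = -127°
crank pin P = (r cos θ, r sin θ) = (-6.018150, -7.986355)
h = r sin θ − e = -7.986355 − 9 = -16.986355
x = r cos θ + √(L² − h²) = -6.018150 + √(52441.0 − 288.5363) = -6.018150 + 228.369139 = 222.350989

222.3510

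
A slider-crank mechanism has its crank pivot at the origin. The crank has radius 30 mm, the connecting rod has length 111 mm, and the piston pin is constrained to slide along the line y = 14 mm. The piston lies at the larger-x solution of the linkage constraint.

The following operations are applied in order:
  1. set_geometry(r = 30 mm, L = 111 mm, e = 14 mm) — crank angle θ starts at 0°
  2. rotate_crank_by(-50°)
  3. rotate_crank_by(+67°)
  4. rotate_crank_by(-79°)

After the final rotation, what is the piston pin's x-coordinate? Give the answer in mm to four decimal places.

117.4364

set_geometry: r = 30 mm, L = 111 mm, e = 14 mm; θ ← 0°
rotate_crank_by(-50°): θ ← 0° -50° = -50°
rotate_crank_by(+67°): θ ← -50° +67° = 17°
rotate_crank_by(-79°): θ ← 17° -79° = -62°
crank pin P = (r cos θ, r sin θ) = (14.084147, -26.488428)
h = r sin θ − e = -26.488428 − 14 = -40.488428
x = r cos θ + √(L² − h²) = 14.084147 + √(12321.0 − 1639.3128) = 14.084147 + 103.352248 = 117.436395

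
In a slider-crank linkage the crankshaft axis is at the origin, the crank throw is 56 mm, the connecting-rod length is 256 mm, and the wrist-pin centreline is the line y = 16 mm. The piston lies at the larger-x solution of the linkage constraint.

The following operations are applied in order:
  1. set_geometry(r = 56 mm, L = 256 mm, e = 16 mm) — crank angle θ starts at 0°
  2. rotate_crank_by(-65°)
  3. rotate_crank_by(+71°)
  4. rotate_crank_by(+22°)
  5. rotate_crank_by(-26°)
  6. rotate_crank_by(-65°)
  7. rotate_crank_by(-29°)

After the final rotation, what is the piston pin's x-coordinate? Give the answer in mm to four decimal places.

243.7221

set_geometry: r = 56 mm, L = 256 mm, e = 16 mm; θ ← 0°
rotate_crank_by(-65°): θ ← 0° -65° = -65°
rotate_crank_by(+71°): θ ← -65° +71° = 6°
rotate_crank_by(+22°): θ ← 6° +22° = 28°
rotate_crank_by(-26°): θ ← 28° -26° = 2°
rotate_crank_by(-65°): θ ← 2° -65° = -63°
rotate_crank_by(-29°): θ ← -63° -29° = -92°
crank pin P = (r cos θ, r sin θ) = (-1.954372, -55.965886)
h = r sin θ − e = -55.965886 − 16 = -71.965886
x = r cos θ + √(L² − h²) = -1.954372 + √(65536.0 − 5179.0888) = -1.954372 + 245.676436 = 243.722064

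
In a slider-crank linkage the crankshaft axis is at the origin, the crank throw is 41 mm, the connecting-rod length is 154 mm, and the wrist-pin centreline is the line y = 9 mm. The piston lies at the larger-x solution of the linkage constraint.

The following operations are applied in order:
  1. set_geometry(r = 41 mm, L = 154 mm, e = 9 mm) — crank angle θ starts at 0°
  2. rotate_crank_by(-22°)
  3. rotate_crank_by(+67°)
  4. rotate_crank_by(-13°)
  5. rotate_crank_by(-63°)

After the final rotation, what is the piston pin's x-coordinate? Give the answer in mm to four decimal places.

186.1703

set_geometry: r = 41 mm, L = 154 mm, e = 9 mm; θ ← 0°
rotate_crank_by(-22°): θ ← 0° -22° = -22°
rotate_crank_by(+67°): θ ← -22° +67° = 45°
rotate_crank_by(-13°): θ ← 45° -13° = 32°
rotate_crank_by(-63°): θ ← 32° -63° = -31°
crank pin P = (r cos θ, r sin θ) = (35.143859, -21.116561)
h = r sin θ − e = -21.116561 − 9 = -30.116561
x = r cos θ + √(L² − h²) = 35.143859 + √(23716.0 − 907.0073) = 35.143859 + 151.026464 = 186.170323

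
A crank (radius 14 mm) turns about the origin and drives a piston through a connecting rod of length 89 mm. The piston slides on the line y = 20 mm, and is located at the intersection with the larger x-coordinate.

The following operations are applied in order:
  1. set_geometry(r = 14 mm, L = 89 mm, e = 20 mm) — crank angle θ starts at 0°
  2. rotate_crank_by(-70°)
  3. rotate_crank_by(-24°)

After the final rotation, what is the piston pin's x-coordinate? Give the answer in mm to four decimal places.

set_geometry: r = 14 mm, L = 89 mm, e = 20 mm; θ ← 0°
rotate_crank_by(-70°): θ ← 0° -70° = -70°
rotate_crank_by(-24°): θ ← -70° -24° = -94°
crank pin P = (r cos θ, r sin θ) = (-0.976591, -13.965897)
h = r sin θ − e = -13.965897 − 20 = -33.965897
x = r cos θ + √(L² − h²) = -0.976591 + √(7921.0 − 1153.6821) = -0.976591 + 82.263709 = 81.287119

81.2871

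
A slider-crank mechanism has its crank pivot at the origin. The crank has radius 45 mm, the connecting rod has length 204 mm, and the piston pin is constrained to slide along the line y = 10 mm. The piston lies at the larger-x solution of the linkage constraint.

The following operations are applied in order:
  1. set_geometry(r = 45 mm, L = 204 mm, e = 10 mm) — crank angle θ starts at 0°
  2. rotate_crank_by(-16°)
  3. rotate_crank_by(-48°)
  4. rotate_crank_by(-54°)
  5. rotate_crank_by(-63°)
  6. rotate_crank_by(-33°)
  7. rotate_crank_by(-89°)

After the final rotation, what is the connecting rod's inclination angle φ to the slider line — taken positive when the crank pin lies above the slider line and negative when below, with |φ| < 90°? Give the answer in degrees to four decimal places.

set_geometry: r = 45 mm, L = 204 mm, e = 10 mm; θ ← 0°
rotate_crank_by(-16°): θ ← 0° -16° = -16°
rotate_crank_by(-48°): θ ← -16° -48° = -64°
rotate_crank_by(-54°): θ ← -64° -54° = -118°
rotate_crank_by(-63°): θ ← -118° -63° = -181°
rotate_crank_by(-33°): θ ← -181° -33° = -214°
rotate_crank_by(-89°): θ ← -214° -89° = -303°
crank pin P = (r cos θ, r sin θ) = (24.508757, 37.740176)
h = r sin θ − e = 37.740176 − 10 = 27.740176
sin φ = h / L = 27.740176 / 204 = 0.13598125
φ = arcsin(0.13598125) = 7.815365°

7.8154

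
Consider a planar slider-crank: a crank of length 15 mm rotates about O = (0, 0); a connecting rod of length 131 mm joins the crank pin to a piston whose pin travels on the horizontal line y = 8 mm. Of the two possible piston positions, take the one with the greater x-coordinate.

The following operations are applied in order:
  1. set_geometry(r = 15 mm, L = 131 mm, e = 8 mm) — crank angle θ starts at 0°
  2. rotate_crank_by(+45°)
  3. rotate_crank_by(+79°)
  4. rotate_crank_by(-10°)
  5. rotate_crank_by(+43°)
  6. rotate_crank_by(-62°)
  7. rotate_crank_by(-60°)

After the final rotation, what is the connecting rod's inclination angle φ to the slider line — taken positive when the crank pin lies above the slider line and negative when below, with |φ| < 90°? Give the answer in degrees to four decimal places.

0.2640

set_geometry: r = 15 mm, L = 131 mm, e = 8 mm; θ ← 0°
rotate_crank_by(+45°): θ ← 0° +45° = 45°
rotate_crank_by(+79°): θ ← 45° +79° = 124°
rotate_crank_by(-10°): θ ← 124° -10° = 114°
rotate_crank_by(+43°): θ ← 114° +43° = 157°
rotate_crank_by(-62°): θ ← 157° -62° = 95°
rotate_crank_by(-60°): θ ← 95° -60° = 35°
crank pin P = (r cos θ, r sin θ) = (12.287281, 8.603647)
h = r sin θ − e = 8.603647 − 8 = 0.603647
sin φ = h / L = 0.603647 / 131 = 0.00460799
φ = arcsin(0.00460799) = 0.264019°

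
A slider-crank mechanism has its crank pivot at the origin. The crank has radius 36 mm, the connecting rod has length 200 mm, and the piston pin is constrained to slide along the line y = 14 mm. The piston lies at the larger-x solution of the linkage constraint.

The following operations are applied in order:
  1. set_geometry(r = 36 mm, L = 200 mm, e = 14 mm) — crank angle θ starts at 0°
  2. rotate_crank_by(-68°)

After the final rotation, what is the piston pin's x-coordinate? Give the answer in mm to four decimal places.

set_geometry: r = 36 mm, L = 200 mm, e = 14 mm; θ ← 0°
rotate_crank_by(-68°): θ ← 0° -68° = -68°
crank pin P = (r cos θ, r sin θ) = (13.485837, -33.378619)
h = r sin θ − e = -33.378619 − 14 = -47.378619
x = r cos θ + √(L² − h²) = 13.485837 + √(40000.0 − 2244.7335) = 13.485837 + 194.307145 = 207.792982

207.7930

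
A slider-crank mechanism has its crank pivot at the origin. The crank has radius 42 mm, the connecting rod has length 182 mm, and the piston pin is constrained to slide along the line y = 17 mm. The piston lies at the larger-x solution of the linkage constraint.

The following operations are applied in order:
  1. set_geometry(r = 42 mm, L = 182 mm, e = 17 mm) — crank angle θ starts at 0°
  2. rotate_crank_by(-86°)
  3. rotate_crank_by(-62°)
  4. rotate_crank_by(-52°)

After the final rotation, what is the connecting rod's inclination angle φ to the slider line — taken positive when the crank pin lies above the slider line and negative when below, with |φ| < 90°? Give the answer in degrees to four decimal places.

-0.8296

set_geometry: r = 42 mm, L = 182 mm, e = 17 mm; θ ← 0°
rotate_crank_by(-86°): θ ← 0° -86° = -86°
rotate_crank_by(-62°): θ ← -86° -62° = -148°
rotate_crank_by(-52°): θ ← -148° -52° = -200°
crank pin P = (r cos θ, r sin θ) = (-39.467090, 14.364846)
h = r sin θ − e = 14.364846 − 17 = -2.635154
sin φ = h / L = -2.635154 / 182 = -0.01447887
φ = arcsin(-0.01447887) = -0.829607°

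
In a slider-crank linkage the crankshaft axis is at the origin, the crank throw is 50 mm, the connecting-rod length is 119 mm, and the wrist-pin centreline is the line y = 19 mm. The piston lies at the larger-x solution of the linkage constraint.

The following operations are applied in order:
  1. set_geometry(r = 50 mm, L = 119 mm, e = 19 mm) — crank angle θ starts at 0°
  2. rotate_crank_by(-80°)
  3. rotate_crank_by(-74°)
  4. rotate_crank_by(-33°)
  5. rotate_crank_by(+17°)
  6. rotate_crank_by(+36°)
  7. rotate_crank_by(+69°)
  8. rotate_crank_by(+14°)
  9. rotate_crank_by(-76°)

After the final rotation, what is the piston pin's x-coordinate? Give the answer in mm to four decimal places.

set_geometry: r = 50 mm, L = 119 mm, e = 19 mm; θ ← 0°
rotate_crank_by(-80°): θ ← 0° -80° = -80°
rotate_crank_by(-74°): θ ← -80° -74° = -154°
rotate_crank_by(-33°): θ ← -154° -33° = -187°
rotate_crank_by(+17°): θ ← -187° +17° = -170°
rotate_crank_by(+36°): θ ← -170° +36° = -134°
rotate_crank_by(+69°): θ ← -134° +69° = -65°
rotate_crank_by(+14°): θ ← -65° +14° = -51°
rotate_crank_by(-76°): θ ← -51° -76° = -127°
crank pin P = (r cos θ, r sin θ) = (-30.090751, -39.931776)
h = r sin θ − e = -39.931776 − 19 = -58.931776
x = r cos θ + √(L² − h²) = -30.090751 + √(14161.0 − 3472.9542) = -30.090751 + 103.383006 = 73.292254

73.2923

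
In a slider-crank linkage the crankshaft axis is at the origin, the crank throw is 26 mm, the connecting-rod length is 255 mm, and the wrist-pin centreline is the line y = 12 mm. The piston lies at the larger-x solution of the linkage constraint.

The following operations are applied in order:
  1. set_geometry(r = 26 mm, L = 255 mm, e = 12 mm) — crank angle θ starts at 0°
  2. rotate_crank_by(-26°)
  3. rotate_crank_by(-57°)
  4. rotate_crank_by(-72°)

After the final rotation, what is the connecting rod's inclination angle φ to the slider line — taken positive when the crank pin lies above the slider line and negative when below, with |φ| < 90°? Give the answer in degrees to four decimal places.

set_geometry: r = 26 mm, L = 255 mm, e = 12 mm; θ ← 0°
rotate_crank_by(-26°): θ ← 0° -26° = -26°
rotate_crank_by(-57°): θ ← -26° -57° = -83°
rotate_crank_by(-72°): θ ← -83° -72° = -155°
crank pin P = (r cos θ, r sin θ) = (-23.564002, -10.988075)
h = r sin θ − e = -10.988075 − 12 = -22.988075
sin φ = h / L = -22.988075 / 255 = -0.09014931
φ = arcsin(-0.09014931) = -5.172197°

-5.1722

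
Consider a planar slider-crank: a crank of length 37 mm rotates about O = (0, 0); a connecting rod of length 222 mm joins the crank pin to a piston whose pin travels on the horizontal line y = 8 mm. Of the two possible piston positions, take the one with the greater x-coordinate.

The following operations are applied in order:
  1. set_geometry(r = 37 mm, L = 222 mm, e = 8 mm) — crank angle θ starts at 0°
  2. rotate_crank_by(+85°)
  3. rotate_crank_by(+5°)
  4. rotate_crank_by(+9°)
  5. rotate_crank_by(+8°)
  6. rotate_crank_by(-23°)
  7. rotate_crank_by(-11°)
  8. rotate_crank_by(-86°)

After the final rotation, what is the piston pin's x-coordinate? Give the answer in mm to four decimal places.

set_geometry: r = 37 mm, L = 222 mm, e = 8 mm; θ ← 0°
rotate_crank_by(+85°): θ ← 0° +85° = 85°
rotate_crank_by(+5°): θ ← 85° +5° = 90°
rotate_crank_by(+9°): θ ← 90° +9° = 99°
rotate_crank_by(+8°): θ ← 99° +8° = 107°
rotate_crank_by(-23°): θ ← 107° -23° = 84°
rotate_crank_by(-11°): θ ← 84° -11° = 73°
rotate_crank_by(-86°): θ ← 73° -86° = -13°
crank pin P = (r cos θ, r sin θ) = (36.051692, -8.323189)
h = r sin θ − e = -8.323189 − 8 = -16.323189
x = r cos θ + √(L² − h²) = 36.051692 + √(49284.0 − 266.4465) = 36.051692 + 221.399082 = 257.450774

257.4508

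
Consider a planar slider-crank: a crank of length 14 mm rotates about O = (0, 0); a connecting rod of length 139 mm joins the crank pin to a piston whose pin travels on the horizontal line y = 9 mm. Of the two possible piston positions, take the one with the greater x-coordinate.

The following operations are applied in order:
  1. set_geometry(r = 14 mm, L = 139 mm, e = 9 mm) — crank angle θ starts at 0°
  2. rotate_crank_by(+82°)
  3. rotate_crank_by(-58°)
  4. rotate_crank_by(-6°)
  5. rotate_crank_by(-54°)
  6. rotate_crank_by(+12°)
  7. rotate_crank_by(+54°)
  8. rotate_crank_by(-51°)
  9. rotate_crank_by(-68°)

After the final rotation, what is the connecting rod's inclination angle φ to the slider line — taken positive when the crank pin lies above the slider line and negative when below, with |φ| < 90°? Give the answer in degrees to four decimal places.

set_geometry: r = 14 mm, L = 139 mm, e = 9 mm; θ ← 0°
rotate_crank_by(+82°): θ ← 0° +82° = 82°
rotate_crank_by(-58°): θ ← 82° -58° = 24°
rotate_crank_by(-6°): θ ← 24° -6° = 18°
rotate_crank_by(-54°): θ ← 18° -54° = -36°
rotate_crank_by(+12°): θ ← -36° +12° = -24°
rotate_crank_by(+54°): θ ← -24° +54° = 30°
rotate_crank_by(-51°): θ ← 30° -51° = -21°
rotate_crank_by(-68°): θ ← -21° -68° = -89°
crank pin P = (r cos θ, r sin θ) = (0.244334, -13.997868)
h = r sin θ − e = -13.997868 − 9 = -22.997868
sin φ = h / L = -22.997868 / 139 = -0.16545229
φ = arcsin(-0.16545229) = -9.523510°

-9.5235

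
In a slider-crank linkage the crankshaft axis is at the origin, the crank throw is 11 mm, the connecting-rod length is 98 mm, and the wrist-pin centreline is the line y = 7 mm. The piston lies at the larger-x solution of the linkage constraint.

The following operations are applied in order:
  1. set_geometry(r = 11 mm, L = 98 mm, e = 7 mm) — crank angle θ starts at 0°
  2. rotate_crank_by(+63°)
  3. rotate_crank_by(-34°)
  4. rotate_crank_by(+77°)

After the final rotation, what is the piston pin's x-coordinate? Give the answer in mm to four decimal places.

94.9028

set_geometry: r = 11 mm, L = 98 mm, e = 7 mm; θ ← 0°
rotate_crank_by(+63°): θ ← 0° +63° = 63°
rotate_crank_by(-34°): θ ← 63° -34° = 29°
rotate_crank_by(+77°): θ ← 29° +77° = 106°
crank pin P = (r cos θ, r sin θ) = (-3.032011, 10.573879)
h = r sin θ − e = 10.573879 − 7 = 3.573879
x = r cos θ + √(L² − h²) = -3.032011 + √(9604.0 − 12.7726) = -3.032011 + 97.934812 = 94.902801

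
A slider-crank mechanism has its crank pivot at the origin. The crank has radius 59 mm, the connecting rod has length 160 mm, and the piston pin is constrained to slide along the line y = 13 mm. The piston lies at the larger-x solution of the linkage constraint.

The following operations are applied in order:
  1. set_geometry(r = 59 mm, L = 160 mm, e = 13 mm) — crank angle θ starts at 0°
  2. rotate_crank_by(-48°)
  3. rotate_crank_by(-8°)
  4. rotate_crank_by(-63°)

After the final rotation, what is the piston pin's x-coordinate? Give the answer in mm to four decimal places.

117.7742

set_geometry: r = 59 mm, L = 160 mm, e = 13 mm; θ ← 0°
rotate_crank_by(-48°): θ ← 0° -48° = -48°
rotate_crank_by(-8°): θ ← -48° -8° = -56°
rotate_crank_by(-63°): θ ← -56° -63° = -119°
crank pin P = (r cos θ, r sin θ) = (-28.603768, -51.602563)
h = r sin θ − e = -51.602563 − 13 = -64.602563
x = r cos θ + √(L² − h²) = -28.603768 + √(25600.0 − 4173.4911) = -28.603768 + 146.377966 = 117.774198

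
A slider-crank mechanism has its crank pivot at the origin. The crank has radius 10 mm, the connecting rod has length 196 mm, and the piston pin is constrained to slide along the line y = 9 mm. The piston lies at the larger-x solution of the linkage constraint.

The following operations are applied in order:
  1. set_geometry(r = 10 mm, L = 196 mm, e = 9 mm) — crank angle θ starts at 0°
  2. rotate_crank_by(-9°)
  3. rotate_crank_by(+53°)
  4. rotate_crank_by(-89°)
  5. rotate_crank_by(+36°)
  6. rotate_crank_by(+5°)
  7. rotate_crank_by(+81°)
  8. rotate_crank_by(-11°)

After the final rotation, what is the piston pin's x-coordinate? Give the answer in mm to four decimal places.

200.0673

set_geometry: r = 10 mm, L = 196 mm, e = 9 mm; θ ← 0°
rotate_crank_by(-9°): θ ← 0° -9° = -9°
rotate_crank_by(+53°): θ ← -9° +53° = 44°
rotate_crank_by(-89°): θ ← 44° -89° = -45°
rotate_crank_by(+36°): θ ← -45° +36° = -9°
rotate_crank_by(+5°): θ ← -9° +5° = -4°
rotate_crank_by(+81°): θ ← -4° +81° = 77°
rotate_crank_by(-11°): θ ← 77° -11° = 66°
crank pin P = (r cos θ, r sin θ) = (4.067366, 9.135455)
h = r sin θ − e = 9.135455 − 9 = 0.135455
x = r cos θ + √(L² − h²) = 4.067366 + √(38416.0 − 0.0183) = 4.067366 + 195.999953 = 200.067320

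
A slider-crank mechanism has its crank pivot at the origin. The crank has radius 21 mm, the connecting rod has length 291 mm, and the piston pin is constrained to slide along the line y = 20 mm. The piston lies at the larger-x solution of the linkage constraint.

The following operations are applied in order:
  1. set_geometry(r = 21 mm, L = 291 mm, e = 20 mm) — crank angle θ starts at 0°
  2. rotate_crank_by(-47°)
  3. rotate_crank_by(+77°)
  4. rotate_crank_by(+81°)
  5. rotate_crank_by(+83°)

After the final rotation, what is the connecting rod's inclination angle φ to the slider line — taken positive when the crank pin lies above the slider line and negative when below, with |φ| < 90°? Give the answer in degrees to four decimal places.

-4.9443

set_geometry: r = 21 mm, L = 291 mm, e = 20 mm; θ ← 0°
rotate_crank_by(-47°): θ ← 0° -47° = -47°
rotate_crank_by(+77°): θ ← -47° +77° = 30°
rotate_crank_by(+81°): θ ← 30° +81° = 111°
rotate_crank_by(+83°): θ ← 111° +83° = 194°
crank pin P = (r cos θ, r sin θ) = (-20.376210, -5.080360)
h = r sin θ − e = -5.080360 − 20 = -25.080360
sin φ = h / L = -25.080360 / 291 = -0.08618680
φ = arcsin(-0.08618680) = -4.944274°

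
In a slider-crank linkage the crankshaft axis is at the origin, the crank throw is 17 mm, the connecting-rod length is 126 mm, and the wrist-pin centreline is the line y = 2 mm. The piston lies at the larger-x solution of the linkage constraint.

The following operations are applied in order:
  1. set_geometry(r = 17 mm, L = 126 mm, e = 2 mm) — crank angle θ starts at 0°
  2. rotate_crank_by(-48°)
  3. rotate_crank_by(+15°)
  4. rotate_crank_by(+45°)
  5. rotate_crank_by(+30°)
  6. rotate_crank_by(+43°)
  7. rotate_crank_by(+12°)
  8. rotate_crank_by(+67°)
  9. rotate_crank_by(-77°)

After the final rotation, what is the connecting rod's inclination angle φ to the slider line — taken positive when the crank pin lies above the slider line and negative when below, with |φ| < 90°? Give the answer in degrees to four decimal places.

6.8265

set_geometry: r = 17 mm, L = 126 mm, e = 2 mm; θ ← 0°
rotate_crank_by(-48°): θ ← 0° -48° = -48°
rotate_crank_by(+15°): θ ← -48° +15° = -33°
rotate_crank_by(+45°): θ ← -33° +45° = 12°
rotate_crank_by(+30°): θ ← 12° +30° = 42°
rotate_crank_by(+43°): θ ← 42° +43° = 85°
rotate_crank_by(+12°): θ ← 85° +12° = 97°
rotate_crank_by(+67°): θ ← 97° +67° = 164°
rotate_crank_by(-77°): θ ← 164° -77° = 87°
crank pin P = (r cos θ, r sin θ) = (0.889711, 16.976702)
h = r sin θ − e = 16.976702 − 2 = 14.976702
sin φ = h / L = 14.976702 / 126 = 0.11886272
φ = arcsin(0.11886272) = 6.826471°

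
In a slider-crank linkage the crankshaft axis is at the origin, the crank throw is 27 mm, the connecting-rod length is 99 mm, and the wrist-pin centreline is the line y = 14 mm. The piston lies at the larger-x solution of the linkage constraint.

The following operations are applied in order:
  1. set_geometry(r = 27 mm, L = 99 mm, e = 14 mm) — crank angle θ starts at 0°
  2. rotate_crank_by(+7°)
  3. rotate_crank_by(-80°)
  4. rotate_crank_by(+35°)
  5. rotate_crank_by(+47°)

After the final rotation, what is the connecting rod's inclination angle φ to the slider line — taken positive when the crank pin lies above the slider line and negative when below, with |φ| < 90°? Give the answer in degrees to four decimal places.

set_geometry: r = 27 mm, L = 99 mm, e = 14 mm; θ ← 0°
rotate_crank_by(+7°): θ ← 0° +7° = 7°
rotate_crank_by(-80°): θ ← 7° -80° = -73°
rotate_crank_by(+35°): θ ← -73° +35° = -38°
rotate_crank_by(+47°): θ ← -38° +47° = 9°
crank pin P = (r cos θ, r sin θ) = (26.667585, 4.223731)
h = r sin θ − e = 4.223731 − 14 = -9.776269
sin φ = h / L = -9.776269 / 99 = -0.09875020
φ = arcsin(-0.09875020) = -5.667206°

-5.6672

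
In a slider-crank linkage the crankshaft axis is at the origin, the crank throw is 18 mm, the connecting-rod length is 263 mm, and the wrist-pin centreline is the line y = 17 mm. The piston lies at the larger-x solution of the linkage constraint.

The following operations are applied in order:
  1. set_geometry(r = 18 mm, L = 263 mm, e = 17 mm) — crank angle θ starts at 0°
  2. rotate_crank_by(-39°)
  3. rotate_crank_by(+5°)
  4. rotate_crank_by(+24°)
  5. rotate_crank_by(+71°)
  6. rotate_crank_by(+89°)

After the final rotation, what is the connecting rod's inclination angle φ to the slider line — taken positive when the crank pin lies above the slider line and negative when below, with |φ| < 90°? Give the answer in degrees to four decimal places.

-1.7431

set_geometry: r = 18 mm, L = 263 mm, e = 17 mm; θ ← 0°
rotate_crank_by(-39°): θ ← 0° -39° = -39°
rotate_crank_by(+5°): θ ← -39° +5° = -34°
rotate_crank_by(+24°): θ ← -34° +24° = -10°
rotate_crank_by(+71°): θ ← -10° +71° = 61°
rotate_crank_by(+89°): θ ← 61° +89° = 150°
crank pin P = (r cos θ, r sin θ) = (-15.588457, 9.000000)
h = r sin θ − e = 9.000000 − 17 = -8.000000
sin φ = h / L = -8.000000 / 263 = -0.03041825
φ = arcsin(-0.03041825) = -1.743106°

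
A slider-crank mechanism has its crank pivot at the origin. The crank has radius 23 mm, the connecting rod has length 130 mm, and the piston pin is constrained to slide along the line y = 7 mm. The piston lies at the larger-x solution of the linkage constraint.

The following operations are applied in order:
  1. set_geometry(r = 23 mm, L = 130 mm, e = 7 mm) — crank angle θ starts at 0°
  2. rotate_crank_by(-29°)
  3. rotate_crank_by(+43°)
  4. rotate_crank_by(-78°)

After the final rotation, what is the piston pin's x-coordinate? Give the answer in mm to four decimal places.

set_geometry: r = 23 mm, L = 130 mm, e = 7 mm; θ ← 0°
rotate_crank_by(-29°): θ ← 0° -29° = -29°
rotate_crank_by(+43°): θ ← -29° +43° = 14°
rotate_crank_by(-78°): θ ← 14° -78° = -64°
crank pin P = (r cos θ, r sin θ) = (10.082536, -20.672263)
h = r sin θ − e = -20.672263 − 7 = -27.672263
x = r cos θ + √(L² − h²) = 10.082536 + √(16900.0 − 765.7541) = 10.082536 + 127.020651 = 137.103188

137.1032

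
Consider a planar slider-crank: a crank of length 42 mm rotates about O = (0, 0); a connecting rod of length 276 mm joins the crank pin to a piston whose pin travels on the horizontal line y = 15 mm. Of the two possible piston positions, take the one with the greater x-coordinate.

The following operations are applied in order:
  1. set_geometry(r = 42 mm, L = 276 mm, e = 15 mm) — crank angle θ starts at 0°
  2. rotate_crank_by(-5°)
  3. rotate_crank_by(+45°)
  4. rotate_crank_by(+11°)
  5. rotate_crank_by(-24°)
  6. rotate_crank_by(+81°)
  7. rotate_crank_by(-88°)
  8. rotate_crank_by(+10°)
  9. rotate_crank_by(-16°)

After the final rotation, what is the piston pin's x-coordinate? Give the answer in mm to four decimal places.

set_geometry: r = 42 mm, L = 276 mm, e = 15 mm; θ ← 0°
rotate_crank_by(-5°): θ ← 0° -5° = -5°
rotate_crank_by(+45°): θ ← -5° +45° = 40°
rotate_crank_by(+11°): θ ← 40° +11° = 51°
rotate_crank_by(-24°): θ ← 51° -24° = 27°
rotate_crank_by(+81°): θ ← 27° +81° = 108°
rotate_crank_by(-88°): θ ← 108° -88° = 20°
rotate_crank_by(+10°): θ ← 20° +10° = 30°
rotate_crank_by(-16°): θ ← 30° -16° = 14°
crank pin P = (r cos θ, r sin θ) = (40.752421, 10.160720)
h = r sin θ − e = 10.160720 − 15 = -4.839280
x = r cos θ + √(L² − h²) = 40.752421 + √(76176.0 − 23.4186) = 40.752421 + 275.957572 = 316.709992

316.7100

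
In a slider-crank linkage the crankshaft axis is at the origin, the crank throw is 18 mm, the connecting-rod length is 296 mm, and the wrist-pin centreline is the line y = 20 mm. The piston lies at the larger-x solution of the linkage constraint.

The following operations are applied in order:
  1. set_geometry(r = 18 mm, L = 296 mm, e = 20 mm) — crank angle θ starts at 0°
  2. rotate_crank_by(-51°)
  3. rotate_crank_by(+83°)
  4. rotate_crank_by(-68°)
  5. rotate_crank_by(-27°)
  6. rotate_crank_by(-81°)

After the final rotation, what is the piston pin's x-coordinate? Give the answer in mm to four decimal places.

279.8538

set_geometry: r = 18 mm, L = 296 mm, e = 20 mm; θ ← 0°
rotate_crank_by(-51°): θ ← 0° -51° = -51°
rotate_crank_by(+83°): θ ← -51° +83° = 32°
rotate_crank_by(-68°): θ ← 32° -68° = -36°
rotate_crank_by(-27°): θ ← -36° -27° = -63°
rotate_crank_by(-81°): θ ← -63° -81° = -144°
crank pin P = (r cos θ, r sin θ) = (-14.562306, -10.580135)
h = r sin θ − e = -10.580135 − 20 = -30.580135
x = r cos θ + √(L² − h²) = -14.562306 + √(87616.0 − 935.1446) = -14.562306 + 294.416126 = 279.853820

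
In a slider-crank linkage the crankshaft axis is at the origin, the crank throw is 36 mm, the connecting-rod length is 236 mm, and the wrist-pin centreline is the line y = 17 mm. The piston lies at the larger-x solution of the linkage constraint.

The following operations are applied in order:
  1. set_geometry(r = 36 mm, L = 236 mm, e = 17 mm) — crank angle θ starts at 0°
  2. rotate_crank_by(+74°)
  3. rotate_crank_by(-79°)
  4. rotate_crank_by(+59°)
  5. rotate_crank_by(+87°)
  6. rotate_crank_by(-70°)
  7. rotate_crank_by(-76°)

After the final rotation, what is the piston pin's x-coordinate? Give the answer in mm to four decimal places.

271.0023

set_geometry: r = 36 mm, L = 236 mm, e = 17 mm; θ ← 0°
rotate_crank_by(+74°): θ ← 0° +74° = 74°
rotate_crank_by(-79°): θ ← 74° -79° = -5°
rotate_crank_by(+59°): θ ← -5° +59° = 54°
rotate_crank_by(+87°): θ ← 54° +87° = 141°
rotate_crank_by(-70°): θ ← 141° -70° = 71°
rotate_crank_by(-76°): θ ← 71° -76° = -5°
crank pin P = (r cos θ, r sin θ) = (35.863009, -3.137607)
h = r sin θ − e = -3.137607 − 17 = -20.137607
x = r cos θ + √(L² − h²) = 35.863009 + √(55696.0 − 405.5232) = 35.863009 + 235.139271 = 271.002280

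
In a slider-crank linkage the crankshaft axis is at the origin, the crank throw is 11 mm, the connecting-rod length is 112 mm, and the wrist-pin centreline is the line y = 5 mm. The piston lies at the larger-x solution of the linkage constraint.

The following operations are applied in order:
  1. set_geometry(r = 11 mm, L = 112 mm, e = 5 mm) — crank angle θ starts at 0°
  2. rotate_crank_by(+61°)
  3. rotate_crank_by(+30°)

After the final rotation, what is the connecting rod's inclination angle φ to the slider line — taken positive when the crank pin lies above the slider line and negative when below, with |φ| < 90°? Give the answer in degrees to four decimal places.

3.0700

set_geometry: r = 11 mm, L = 112 mm, e = 5 mm; θ ← 0°
rotate_crank_by(+61°): θ ← 0° +61° = 61°
rotate_crank_by(+30°): θ ← 61° +30° = 91°
crank pin P = (r cos θ, r sin θ) = (-0.191976, 10.998325)
h = r sin θ − e = 10.998325 − 5 = 5.998325
sin φ = h / L = 5.998325 / 112 = 0.05355647
φ = arcsin(0.05355647) = 3.070029°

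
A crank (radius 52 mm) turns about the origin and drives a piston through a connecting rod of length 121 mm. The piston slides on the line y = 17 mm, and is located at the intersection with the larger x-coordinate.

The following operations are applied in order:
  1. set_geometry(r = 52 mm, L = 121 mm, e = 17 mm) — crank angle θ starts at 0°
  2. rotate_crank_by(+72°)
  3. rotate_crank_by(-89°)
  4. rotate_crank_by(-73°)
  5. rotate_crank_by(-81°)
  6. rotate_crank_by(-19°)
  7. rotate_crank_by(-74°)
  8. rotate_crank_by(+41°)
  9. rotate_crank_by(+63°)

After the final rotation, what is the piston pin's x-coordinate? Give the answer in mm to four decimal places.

set_geometry: r = 52 mm, L = 121 mm, e = 17 mm; θ ← 0°
rotate_crank_by(+72°): θ ← 0° +72° = 72°
rotate_crank_by(-89°): θ ← 72° -89° = -17°
rotate_crank_by(-73°): θ ← -17° -73° = -90°
rotate_crank_by(-81°): θ ← -90° -81° = -171°
rotate_crank_by(-19°): θ ← -171° -19° = -190°
rotate_crank_by(-74°): θ ← -190° -74° = -264°
rotate_crank_by(+41°): θ ← -264° +41° = -223°
rotate_crank_by(+63°): θ ← -223° +63° = -160°
crank pin P = (r cos θ, r sin θ) = (-48.864016, -17.785047)
h = r sin θ − e = -17.785047 − 17 = -34.785047
x = r cos θ + √(L² − h²) = -48.864016 + √(14641.0 − 1209.9995) = -48.864016 + 115.892193 = 67.028177

67.0282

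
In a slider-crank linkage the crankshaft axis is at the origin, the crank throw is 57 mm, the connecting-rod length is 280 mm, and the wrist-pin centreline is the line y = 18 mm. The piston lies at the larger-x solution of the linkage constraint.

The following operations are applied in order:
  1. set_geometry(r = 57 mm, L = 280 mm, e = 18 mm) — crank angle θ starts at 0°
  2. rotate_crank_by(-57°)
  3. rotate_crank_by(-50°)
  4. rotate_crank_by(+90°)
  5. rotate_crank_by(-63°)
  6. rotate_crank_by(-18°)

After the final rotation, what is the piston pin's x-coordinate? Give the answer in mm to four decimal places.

261.9892

set_geometry: r = 57 mm, L = 280 mm, e = 18 mm; θ ← 0°
rotate_crank_by(-57°): θ ← 0° -57° = -57°
rotate_crank_by(-50°): θ ← -57° -50° = -107°
rotate_crank_by(+90°): θ ← -107° +90° = -17°
rotate_crank_by(-63°): θ ← -17° -63° = -80°
rotate_crank_by(-18°): θ ← -80° -18° = -98°
crank pin P = (r cos θ, r sin θ) = (-7.932867, -56.445280)
h = r sin θ − e = -56.445280 − 18 = -74.445280
x = r cos θ + √(L² − h²) = -7.932867 + √(78400.0 − 5542.0997) = -7.932867 + 269.922026 = 261.989160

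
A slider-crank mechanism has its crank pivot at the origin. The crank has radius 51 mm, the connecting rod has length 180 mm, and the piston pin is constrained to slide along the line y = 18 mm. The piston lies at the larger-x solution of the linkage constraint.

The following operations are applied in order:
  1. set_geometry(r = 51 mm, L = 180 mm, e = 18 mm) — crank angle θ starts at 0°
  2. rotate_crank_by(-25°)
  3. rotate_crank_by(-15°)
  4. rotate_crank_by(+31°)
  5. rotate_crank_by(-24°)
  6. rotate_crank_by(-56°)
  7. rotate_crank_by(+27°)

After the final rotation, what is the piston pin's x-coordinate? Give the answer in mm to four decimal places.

set_geometry: r = 51 mm, L = 180 mm, e = 18 mm; θ ← 0°
rotate_crank_by(-25°): θ ← 0° -25° = -25°
rotate_crank_by(-15°): θ ← -25° -15° = -40°
rotate_crank_by(+31°): θ ← -40° +31° = -9°
rotate_crank_by(-24°): θ ← -9° -24° = -33°
rotate_crank_by(-56°): θ ← -33° -56° = -89°
rotate_crank_by(+27°): θ ← -89° +27° = -62°
crank pin P = (r cos θ, r sin θ) = (23.943050, -45.030327)
h = r sin θ − e = -45.030327 − 18 = -63.030327
x = r cos θ + √(L² − h²) = 23.943050 + √(32400.0 − 3972.8222) = 23.943050 + 168.603612 = 192.546661

192.5467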